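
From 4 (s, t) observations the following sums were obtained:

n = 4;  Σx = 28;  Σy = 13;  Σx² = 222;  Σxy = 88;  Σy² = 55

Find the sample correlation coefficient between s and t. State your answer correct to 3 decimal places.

-0.165

Sxx = Σx² − (Σx)²/n = 222 − 196 = 26
Sxy = Σxy − (Σx)(Σy)/n = 88 − 91 = -3
Syy = Σy² − (Σy)²/n = 55 − 42.25 = 12.75
r = Sxy/√(Sxx·Syy) = -3/√(331.5) = -3/18.207141 = -0.164771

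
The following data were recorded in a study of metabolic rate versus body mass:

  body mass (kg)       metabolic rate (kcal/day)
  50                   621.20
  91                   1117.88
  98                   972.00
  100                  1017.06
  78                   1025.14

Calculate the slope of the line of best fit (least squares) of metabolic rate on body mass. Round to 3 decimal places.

n = 5, Σx = 417, Σy = 4753.28, Σxy = 409710, Σx² = 36469
Sxx = Σx² − (Σx)²/n = 36469 − 34777.8 = 1691.2
Sxy = Σxy − (Σx)(Σy)/n = 409710 − 396423.552 = 13286.448
b = Sxy/Sxx = 13286.448/1691.2 = 7.856225

7.856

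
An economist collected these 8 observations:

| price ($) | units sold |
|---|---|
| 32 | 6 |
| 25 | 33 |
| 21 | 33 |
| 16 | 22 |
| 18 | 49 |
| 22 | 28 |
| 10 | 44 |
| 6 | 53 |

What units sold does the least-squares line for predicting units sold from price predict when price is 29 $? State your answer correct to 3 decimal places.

18.324

n = 8, Σx = 150, Σy = 268, Σxy = 4318, Σx² = 3290
Sxx = Σx² − (Σx)²/n = 3290 − 2812.5 = 477.5
Sxy = Σxy − (Σx)(Σy)/n = 4318 − 5025 = -707
b = Sxy/Sxx = -707/477.5 = -1.480628
a = ȳ − b·x̄ = 33.5 − (-1.480628)·18.75 = 61.261780
ŷ(29) = a + b·29 = 61.261780 + (-1.480628)·29 = 18.323560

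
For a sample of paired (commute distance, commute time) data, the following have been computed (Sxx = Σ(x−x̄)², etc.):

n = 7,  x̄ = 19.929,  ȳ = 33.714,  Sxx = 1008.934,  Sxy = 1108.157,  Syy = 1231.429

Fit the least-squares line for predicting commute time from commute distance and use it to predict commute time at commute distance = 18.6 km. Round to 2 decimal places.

32.25

b = Sxy/Sxx = 1108.157/1008.934 = 1.098344
a = ȳ − b·x̄ = 33.714 − 1.098344·19.929 = 11.825095
ŷ(18.6) = a + b·18.6 = 11.825095 + 1.098344·18.6 = 32.254300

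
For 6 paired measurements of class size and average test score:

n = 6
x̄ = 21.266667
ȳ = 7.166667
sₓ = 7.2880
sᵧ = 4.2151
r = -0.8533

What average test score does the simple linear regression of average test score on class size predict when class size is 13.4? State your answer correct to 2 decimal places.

b = r · sᵧ/sₓ = -0.8533 · 4.2151/7.288 = -0.493516
a = ȳ − b·x̄ = 7.166667 − (-0.493516)·21.266667 = 17.662108
ŷ(13.4) = a + b·13.4 = 17.662108 + (-0.493516)·13.4 = 11.048993

11.05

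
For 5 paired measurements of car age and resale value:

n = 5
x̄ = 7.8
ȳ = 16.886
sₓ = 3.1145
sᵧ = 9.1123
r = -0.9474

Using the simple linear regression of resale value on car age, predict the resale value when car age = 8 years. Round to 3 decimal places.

16.332

b = r · sᵧ/sₓ = -0.9474 · 9.1123/3.1145 = -2.771871
a = ȳ − b·x̄ = 16.886 − (-2.771871)·7.8 = 38.506596
ŷ(8) = a + b·8 = 38.506596 + (-2.771871)·8 = 16.331626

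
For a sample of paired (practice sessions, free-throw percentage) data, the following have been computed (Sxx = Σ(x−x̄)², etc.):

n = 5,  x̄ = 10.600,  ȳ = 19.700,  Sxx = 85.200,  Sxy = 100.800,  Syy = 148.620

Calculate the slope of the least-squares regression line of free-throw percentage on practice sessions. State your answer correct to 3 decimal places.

1.183

b = Sxy/Sxx = 100.8/85.2 = 1.183099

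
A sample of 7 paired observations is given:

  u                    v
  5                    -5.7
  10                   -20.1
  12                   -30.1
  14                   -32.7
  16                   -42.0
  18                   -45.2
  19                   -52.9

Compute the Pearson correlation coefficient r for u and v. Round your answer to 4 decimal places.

n = 7, Σx = 94, Σy = -228.7, Σxy = -3539.2, Σx² = 1406, Σy² = 9017.25
Sxx = Σx² − (Σx)²/n = 1406 − 1262.285714 = 143.714286
Sxy = Σxy − (Σx)(Σy)/n = -3539.2 − (-3071.114286) = -468.085714
Syy = Σy² − (Σy)²/n = 9017.25 − 7471.955714 = 1545.294286
r = Sxy/√(Sxx·Syy) = -468.085714/√(222080.864490) = -468.085714/471.254564 = -0.993276

-0.9933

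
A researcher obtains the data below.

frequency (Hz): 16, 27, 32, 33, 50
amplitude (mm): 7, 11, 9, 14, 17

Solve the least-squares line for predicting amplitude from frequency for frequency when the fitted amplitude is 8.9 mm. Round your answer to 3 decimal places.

n = 5, Σx = 158, Σy = 58, Σxy = 2009, Σx² = 5598
Sxx = Σx² − (Σx)²/n = 5598 − 4992.8 = 605.2
Sxy = Σxy − (Σx)(Σy)/n = 2009 − 1832.8 = 176.2
b = Sxy/Sxx = 176.2/605.2 = 0.291143
a = ȳ − b·x̄ = 11.6 − 0.291143·31.6 = 2.399868
Set a + b·x = 8.9: x = (8.9 − 2.399868) / 0.291143 = 22.326220

22.326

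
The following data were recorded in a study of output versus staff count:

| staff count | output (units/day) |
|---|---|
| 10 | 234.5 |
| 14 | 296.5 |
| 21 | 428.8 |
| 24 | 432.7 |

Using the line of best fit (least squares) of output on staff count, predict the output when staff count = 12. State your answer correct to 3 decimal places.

n = 4, Σx = 69, Σy = 1392.5, Σxy = 25885.6, Σx² = 1313
Sxx = Σx² − (Σx)²/n = 1313 − 1190.25 = 122.75
Sxy = Σxy − (Σx)(Σy)/n = 25885.6 − 24020.625 = 1864.975
b = Sxy/Sxx = 1864.975/122.75 = 15.193279
a = ȳ − b·x̄ = 348.125 − 15.193279·17.25 = 86.040937
ŷ(12) = a + b·12 = 86.040937 + 15.193279·12 = 268.360285

268.360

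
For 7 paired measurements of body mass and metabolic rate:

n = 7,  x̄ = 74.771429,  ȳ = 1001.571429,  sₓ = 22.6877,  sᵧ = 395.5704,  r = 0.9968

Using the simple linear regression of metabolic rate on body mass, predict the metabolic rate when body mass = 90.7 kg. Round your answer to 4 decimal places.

1278.4046

b = r · sᵧ/sₓ = 0.9968 · 395.5704/22.6877 = 17.379663
a = ȳ − b·x̄ = 1001.571429 − 17.379663·74.771429 = -297.930791
ŷ(90.7) = a + b·90.7 = -297.930791 + 17.379663·90.7 = 1278.404621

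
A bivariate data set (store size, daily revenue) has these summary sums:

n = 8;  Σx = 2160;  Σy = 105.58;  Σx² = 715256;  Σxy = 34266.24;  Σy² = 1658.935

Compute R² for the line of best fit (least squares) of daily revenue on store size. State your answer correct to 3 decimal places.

Sxx = Σx² − (Σx)²/n = 715256 − 583200 = 132056
Sxy = Σxy − (Σx)(Σy)/n = 34266.24 − 28506.6 = 5759.64
Syy = Σy² − (Σy)²/n = 1658.935 − 1393.39205 = 265.54295
R² = Sxy²/(Sxx·Syy) = (5759.64)²/(132056·265.54295) = 0.946014

0.946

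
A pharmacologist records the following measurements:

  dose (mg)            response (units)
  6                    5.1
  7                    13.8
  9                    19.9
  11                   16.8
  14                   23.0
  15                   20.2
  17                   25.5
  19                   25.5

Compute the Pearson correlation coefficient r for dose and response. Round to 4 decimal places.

n = 8, Σx = 98, Σy = 149.8, Σxy = 2034.1, Σx² = 1358, Σy² = 3132.24
Sxx = Σx² − (Σx)²/n = 1358 − 1200.5 = 157.5
Sxy = Σxy − (Σx)(Σy)/n = 2034.1 − 1835.05 = 199.05
Syy = Σy² − (Σy)²/n = 3132.24 − 2805.005 = 327.235
r = Sxy/√(Sxx·Syy) = 199.05/√(51539.5125) = 199.05/227.023154 = 0.876783

0.8768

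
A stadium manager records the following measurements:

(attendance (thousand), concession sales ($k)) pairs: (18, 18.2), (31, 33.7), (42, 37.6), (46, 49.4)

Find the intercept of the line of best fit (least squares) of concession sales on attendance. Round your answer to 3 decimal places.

n = 4, Σx = 137, Σy = 138.9, Σxy = 5223.9, Σx² = 5165
Sxx = Σx² − (Σx)²/n = 5165 − 4692.25 = 472.75
Sxy = Σxy − (Σx)(Σy)/n = 5223.9 − 4757.325 = 466.575
b = Sxy/Sxx = 466.575/472.75 = 0.986938
a = ȳ − b·x̄ = 34.725 − 0.986938·34.25 = 0.922369

0.922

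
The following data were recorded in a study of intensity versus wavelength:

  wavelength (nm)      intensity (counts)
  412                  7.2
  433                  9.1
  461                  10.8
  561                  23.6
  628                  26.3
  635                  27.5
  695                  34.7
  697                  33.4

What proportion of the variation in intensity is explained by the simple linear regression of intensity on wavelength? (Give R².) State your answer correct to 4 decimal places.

n = 8, Σx = 4522, Σy = 172.6, Σxy = 106500.3, Σx² = 2650918, Σy² = 4575.84
Sxx = Σx² − (Σx)²/n = 2650918 − 2556060.5 = 94857.5
Sxy = Σxy − (Σx)(Σy)/n = 106500.3 − 97562.15 = 8938.15
Syy = Σy² − (Σy)²/n = 4575.84 − 3723.845 = 851.995
R² = Sxy²/(Sxx·Syy) = (8938.15)²/(94857.5·851.995) = 0.988522

0.9885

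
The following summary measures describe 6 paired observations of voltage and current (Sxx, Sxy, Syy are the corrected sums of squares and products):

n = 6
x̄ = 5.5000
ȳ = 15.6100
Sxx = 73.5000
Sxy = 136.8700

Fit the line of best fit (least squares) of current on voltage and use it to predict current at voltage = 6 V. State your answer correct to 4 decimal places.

b = Sxy/Sxx = 136.87/73.5 = 1.862177
a = ȳ − b·x̄ = 15.61 − 1.862177·5.5 = 5.368027
ŷ(6) = a + b·6 = 5.368027 + 1.862177·6 = 16.541088

16.5411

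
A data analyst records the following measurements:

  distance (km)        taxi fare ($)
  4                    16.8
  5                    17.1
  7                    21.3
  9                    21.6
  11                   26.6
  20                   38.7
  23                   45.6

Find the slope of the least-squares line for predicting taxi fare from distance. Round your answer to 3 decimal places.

n = 7, Σx = 79, Σy = 187.7, Σxy = 2611.6, Σx² = 1221
Sxx = Σx² − (Σx)²/n = 1221 − 891.571429 = 329.428571
Sxy = Σxy − (Σx)(Σy)/n = 2611.6 − 2118.328571 = 493.271429
b = Sxy/Sxx = 493.271429/329.428571 = 1.497355

1.497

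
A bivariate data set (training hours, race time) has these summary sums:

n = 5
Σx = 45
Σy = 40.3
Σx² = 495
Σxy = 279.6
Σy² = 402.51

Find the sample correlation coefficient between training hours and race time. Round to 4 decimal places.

Sxx = Σx² − (Σx)²/n = 495 − 405 = 90
Sxy = Σxy − (Σx)(Σy)/n = 279.6 − 362.7 = -83.1
Syy = Σy² − (Σy)²/n = 402.51 − 324.818 = 77.692
r = Sxy/√(Sxx·Syy) = -83.1/√(6992.28) = -83.1/83.619854 = -0.993783

-0.9938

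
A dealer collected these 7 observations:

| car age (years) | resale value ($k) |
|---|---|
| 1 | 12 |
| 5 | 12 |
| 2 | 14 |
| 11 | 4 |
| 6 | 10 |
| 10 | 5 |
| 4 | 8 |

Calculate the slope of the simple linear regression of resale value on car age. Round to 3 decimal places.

-0.888

n = 7, Σx = 39, Σy = 65, Σxy = 286, Σx² = 303
Sxx = Σx² − (Σx)²/n = 303 − 217.285714 = 85.714286
Sxy = Σxy − (Σx)(Σy)/n = 286 − 362.142857 = -76.142857
b = Sxy/Sxx = -76.142857/85.714286 = -0.888333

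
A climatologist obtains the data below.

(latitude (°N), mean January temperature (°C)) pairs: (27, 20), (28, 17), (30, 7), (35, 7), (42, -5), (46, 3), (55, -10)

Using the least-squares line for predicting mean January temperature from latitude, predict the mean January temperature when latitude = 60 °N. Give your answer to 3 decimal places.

n = 7, Σx = 263, Σy = 39, Σxy = 849, Σx² = 10543
Sxx = Σx² − (Σx)²/n = 10543 − 9881.285714 = 661.714286
Sxy = Σxy − (Σx)(Σy)/n = 849 − 1465.285714 = -616.285714
b = Sxy/Sxx = -616.285714/661.714286 = -0.931347
a = ȳ − b·x̄ = 5.571429 − (-0.931347)·37.571429 = 40.563472
ŷ(60) = a + b·60 = 40.563472 + (-0.931347)·60 = -15.317358

-15.317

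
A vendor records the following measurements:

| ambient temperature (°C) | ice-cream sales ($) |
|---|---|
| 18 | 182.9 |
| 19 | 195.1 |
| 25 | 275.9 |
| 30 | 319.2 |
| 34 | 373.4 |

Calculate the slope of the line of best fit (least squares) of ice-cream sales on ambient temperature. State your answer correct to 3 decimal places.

n = 5, Σx = 126, Σy = 1346.5, Σxy = 36168.2, Σx² = 3366
Sxx = Σx² − (Σx)²/n = 3366 − 3175.2 = 190.8
Sxy = Σxy − (Σx)(Σy)/n = 36168.2 − 33931.8 = 2236.4
b = Sxy/Sxx = 2236.4/190.8 = 11.721174

11.721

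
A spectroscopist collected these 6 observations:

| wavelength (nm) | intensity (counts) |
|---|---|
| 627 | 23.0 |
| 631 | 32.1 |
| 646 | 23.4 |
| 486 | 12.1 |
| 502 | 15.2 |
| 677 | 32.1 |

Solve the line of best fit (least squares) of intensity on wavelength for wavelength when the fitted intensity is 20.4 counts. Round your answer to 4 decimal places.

567.1980

n = 6, Σx = 3569, Σy = 137.9, Σxy = 85035.2, Σx² = 2155135
Sxx = Σx² − (Σx)²/n = 2155135 − 2122960.166667 = 32174.833333
Sxy = Σxy − (Σx)(Σy)/n = 85035.2 − 82027.516667 = 3007.683333
b = Sxy/Sxx = 3007.683333/32174.833333 = 0.093479
a = ȳ − b·x̄ = 22.983333 − 0.093479·594.833333 = -32.621315
Set a + b·x = 20.4: x = (20.4 − (-32.621315)) / 0.093479 = 567.198004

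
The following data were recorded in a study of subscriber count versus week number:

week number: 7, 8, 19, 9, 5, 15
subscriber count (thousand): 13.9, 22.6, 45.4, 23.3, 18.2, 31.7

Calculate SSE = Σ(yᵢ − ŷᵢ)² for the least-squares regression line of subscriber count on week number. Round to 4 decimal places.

55.4023

n = 6, Σx = 63, Σy = 155.1, Σxy = 1916.9, Σx² = 805, Σy² = 4644.15
Sxx = Σx² − (Σx)²/n = 805 − 661.5 = 143.5
Sxy = Σxy − (Σx)(Σy)/n = 1916.9 − 1628.55 = 288.35
Syy = Σy² − (Σy)²/n = 4644.15 − 4009.335 = 634.815
b = Sxy/Sxx = 288.35/143.5 = 2.009408
SSE = Syy − b·Sxy = 634.815 − 2.009408·288.35 = 55.402300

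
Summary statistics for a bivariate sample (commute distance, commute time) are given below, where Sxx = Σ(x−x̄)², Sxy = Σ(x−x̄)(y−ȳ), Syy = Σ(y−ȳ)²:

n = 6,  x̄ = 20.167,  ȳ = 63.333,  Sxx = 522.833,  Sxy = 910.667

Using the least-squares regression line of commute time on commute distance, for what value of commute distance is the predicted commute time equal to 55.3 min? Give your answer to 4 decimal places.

15.5551

b = Sxy/Sxx = 910.667/522.833 = 1.741793
a = ȳ − b·x̄ = 63.333 − 1.741793·20.167 = 28.206255
Set a + b·x = 55.3: x = (55.3 − 28.206255) / 1.741793 = 15.555086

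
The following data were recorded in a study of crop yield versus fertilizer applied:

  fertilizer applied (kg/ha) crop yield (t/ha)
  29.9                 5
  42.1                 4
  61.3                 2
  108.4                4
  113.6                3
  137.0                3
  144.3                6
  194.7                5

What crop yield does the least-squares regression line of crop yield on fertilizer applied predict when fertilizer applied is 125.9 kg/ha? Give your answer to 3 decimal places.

n = 8, Σx = 831.3, Σy = 32, Σxy = 3465.2, Σx² = 108579.21
Sxx = Σx² − (Σx)²/n = 108579.21 − 86382.46125 = 22196.74875
Sxy = Σxy − (Σx)(Σy)/n = 3465.2 − 3325.2 = 140
b = Sxy/Sxx = 140/22196.74875 = 0.006307
a = ȳ − b·x̄ = 4 − 0.006307·103.9125 = 3.344600
ŷ(125.9) = a + b·125.9 = 3.344600 + 0.006307·125.9 = 4.138680

4.139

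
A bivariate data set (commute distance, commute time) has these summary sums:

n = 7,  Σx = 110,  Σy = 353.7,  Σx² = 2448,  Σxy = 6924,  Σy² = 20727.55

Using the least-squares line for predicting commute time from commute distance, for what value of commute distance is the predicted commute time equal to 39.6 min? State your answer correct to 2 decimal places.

9.96

Sxx = Σx² − (Σx)²/n = 2448 − 1728.571429 = 719.428571
Sxy = Σxy − (Σx)(Σy)/n = 6924 − 5558.142857 = 1365.857143
b = Sxy/Sxx = 1365.857143/719.428571 = 1.898531
a = ȳ − b·x̄ = 50.528571 − 1.898531·15.714286 = 20.694519
Set a + b·x = 39.6: x = (39.6 − 20.694519) / 1.898531 = 9.957954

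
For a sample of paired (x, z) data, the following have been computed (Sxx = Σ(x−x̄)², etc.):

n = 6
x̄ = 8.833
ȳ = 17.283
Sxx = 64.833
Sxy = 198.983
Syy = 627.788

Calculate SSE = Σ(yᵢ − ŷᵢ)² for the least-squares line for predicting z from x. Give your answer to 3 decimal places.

17.077

b = Sxy/Sxx = 198.983/64.833 = 3.069162
SSE = Syy − b·Sxy = 627.788 − 3.069162·198.983 = 17.076876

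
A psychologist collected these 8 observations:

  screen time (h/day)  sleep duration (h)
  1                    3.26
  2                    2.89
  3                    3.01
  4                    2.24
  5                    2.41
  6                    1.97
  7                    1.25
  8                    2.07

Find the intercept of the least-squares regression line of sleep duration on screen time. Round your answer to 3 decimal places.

n = 8, Σx = 36, Σy = 19.1, Σxy = 76.21, Σx² = 204
Sxx = Σx² − (Σx)²/n = 204 − 162 = 42
Sxy = Σxy − (Σx)(Σy)/n = 76.21 − 85.95 = -9.74
b = Sxy/Sxx = -9.74/42 = -0.231905
a = ȳ − b·x̄ = 2.3875 − (-0.231905)·4.5 = 3.431071

3.431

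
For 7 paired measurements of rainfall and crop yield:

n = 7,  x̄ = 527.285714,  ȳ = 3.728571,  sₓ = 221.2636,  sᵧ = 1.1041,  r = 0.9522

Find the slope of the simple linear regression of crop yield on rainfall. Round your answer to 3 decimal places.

b = r · sᵧ/sₓ = 0.9522 · 1.1041/221.2636 = 0.004751

0.005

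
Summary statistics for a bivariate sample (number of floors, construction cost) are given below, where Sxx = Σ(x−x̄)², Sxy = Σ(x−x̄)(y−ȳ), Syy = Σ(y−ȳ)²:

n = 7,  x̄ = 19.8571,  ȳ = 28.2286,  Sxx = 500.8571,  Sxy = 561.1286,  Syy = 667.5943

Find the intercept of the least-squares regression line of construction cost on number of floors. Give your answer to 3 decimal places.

5.982

b = Sxy/Sxx = 561.1286/500.8571 = 1.120337
a = ȳ − b·x̄ = 28.2286 − 1.120337·19.8571 = 5.981962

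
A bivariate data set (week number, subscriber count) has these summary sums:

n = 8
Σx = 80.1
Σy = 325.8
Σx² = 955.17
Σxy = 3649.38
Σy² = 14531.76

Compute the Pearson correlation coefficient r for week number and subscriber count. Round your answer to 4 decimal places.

Sxx = Σx² − (Σx)²/n = 955.17 − 802.00125 = 153.16875
Sxy = Σxy − (Σx)(Σy)/n = 3649.38 − 3262.0725 = 387.3075
Syy = Σy² − (Σy)²/n = 14531.76 − 13268.205 = 1263.555
r = Sxy/√(Sxx·Syy) = 387.3075/√(193537.139906) = 387.3075/439.928562 = 0.880387

0.8804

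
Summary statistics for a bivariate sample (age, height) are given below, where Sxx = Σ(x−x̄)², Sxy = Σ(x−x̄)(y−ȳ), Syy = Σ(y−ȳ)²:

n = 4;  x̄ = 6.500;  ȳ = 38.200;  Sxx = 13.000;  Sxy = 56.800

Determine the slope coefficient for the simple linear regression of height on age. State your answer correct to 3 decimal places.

4.369

b = Sxy/Sxx = 56.8/13 = 4.369231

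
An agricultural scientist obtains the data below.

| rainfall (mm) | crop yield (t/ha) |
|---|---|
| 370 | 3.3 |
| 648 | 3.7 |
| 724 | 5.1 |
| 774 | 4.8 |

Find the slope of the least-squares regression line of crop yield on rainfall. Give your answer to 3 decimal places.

n = 4, Σx = 2516, Σy = 16.9, Σxy = 11026.2, Σx² = 1680056
Sxx = Σx² − (Σx)²/n = 1680056 − 1582564 = 97492
Sxy = Σxy − (Σx)(Σy)/n = 11026.2 − 10630.1 = 396.1
b = Sxy/Sxx = 396.1/97492 = 0.004063

0.004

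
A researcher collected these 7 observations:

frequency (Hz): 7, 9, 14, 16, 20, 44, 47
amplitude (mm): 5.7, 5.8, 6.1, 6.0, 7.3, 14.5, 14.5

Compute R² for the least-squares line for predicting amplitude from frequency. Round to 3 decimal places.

n = 7, Σx = 157, Σy = 59.9, Σxy = 1739, Σx² = 5127, Σy² = 613.13
Sxx = Σx² − (Σx)²/n = 5127 − 3521.285714 = 1605.714286
Sxy = Σxy − (Σx)(Σy)/n = 1739 − 1343.471429 = 395.528571
Syy = Σy² − (Σy)²/n = 613.13 − 512.572857 = 100.557143
R² = Sxy²/(Sxx·Syy) = (395.528571)²/(1605.714286·100.557143) = 0.968890

0.969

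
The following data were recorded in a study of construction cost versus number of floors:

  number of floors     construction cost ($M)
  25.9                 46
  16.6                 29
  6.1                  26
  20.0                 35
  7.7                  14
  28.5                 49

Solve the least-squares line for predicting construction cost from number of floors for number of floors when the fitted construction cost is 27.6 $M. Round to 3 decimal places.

n = 6, Σx = 104.8, Σy = 199, Σxy = 4035.7, Σx² = 2255.12
Sxx = Σx² − (Σx)²/n = 2255.12 − 1830.506667 = 424.613333
Sxy = Σxy − (Σx)(Σy)/n = 4035.7 − 3475.866667 = 559.833333
b = Sxy/Sxx = 559.833333/424.613333 = 1.318454
a = ȳ − b·x̄ = 33.166667 − 1.318454·17.466667 = 10.137663
Set a + b·x = 27.6: x = (27.6 − 10.137663) / 1.318454 = 13.244551

13.245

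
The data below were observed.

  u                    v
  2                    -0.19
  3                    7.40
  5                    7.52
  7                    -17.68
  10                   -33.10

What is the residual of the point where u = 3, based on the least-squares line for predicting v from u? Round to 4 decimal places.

n = 5, Σx = 27, Σy = -36.05, Σxy = -395.34, Σx² = 187
Sxx = Σx² − (Σx)²/n = 187 − 145.8 = 41.2
Sxy = Σxy − (Σx)(Σy)/n = -395.34 − (-194.67) = -200.67
b = Sxy/Sxx = -200.67/41.2 = -4.870631
a = ȳ − b·x̄ = -7.21 − (-4.870631)·5.4 = 19.091408
ŷ(3) = 19.091408 + (-4.870631)·3 = 4.479515
residual = y − ŷ = 7.40 − 4.479515 = 2.920485

2.9205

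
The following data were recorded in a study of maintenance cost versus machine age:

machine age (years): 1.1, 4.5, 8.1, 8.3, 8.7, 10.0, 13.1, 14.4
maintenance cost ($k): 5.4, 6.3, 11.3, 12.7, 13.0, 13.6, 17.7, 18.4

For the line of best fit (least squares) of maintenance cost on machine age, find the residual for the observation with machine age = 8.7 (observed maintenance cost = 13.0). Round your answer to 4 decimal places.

0.5127

n = 8, Σx = 68.2, Σy = 98.4, Σxy = 977.16, Σx² = 710.62
Sxx = Σx² − (Σx)²/n = 710.62 − 581.405 = 129.215
Sxy = Σxy − (Σx)(Σy)/n = 977.16 − 838.86 = 138.3
b = Sxy/Sxx = 138.3/129.215 = 1.070309
a = ȳ − b·x̄ = 12.3 − 1.070309·8.525 = 3.175614
ŷ(8.7) = 3.175614 + 1.070309·8.7 = 12.487304
residual = y − ŷ = 13.0 − 12.487304 = 0.512696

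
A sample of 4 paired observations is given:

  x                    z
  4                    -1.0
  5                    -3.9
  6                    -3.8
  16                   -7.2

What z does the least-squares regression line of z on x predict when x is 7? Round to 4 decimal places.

n = 4, Σx = 31, Σy = -15.9, Σxy = -161.5, Σx² = 333
Sxx = Σx² − (Σx)²/n = 333 − 240.25 = 92.75
Sxy = Σxy − (Σx)(Σy)/n = -161.5 − (-123.225) = -38.275
b = Sxy/Sxx = -38.275/92.75 = -0.412668
a = ȳ − b·x̄ = -3.975 − (-0.412668)·7.75 = -0.776819
ŷ(7) = a + b·7 = -0.776819 + (-0.412668)·7 = -3.665499

-3.6655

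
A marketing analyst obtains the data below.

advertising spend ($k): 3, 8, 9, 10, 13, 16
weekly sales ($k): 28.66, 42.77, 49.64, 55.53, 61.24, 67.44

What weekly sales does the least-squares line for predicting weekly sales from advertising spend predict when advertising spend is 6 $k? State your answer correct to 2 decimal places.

n = 6, Σx = 59, Σy = 305.28, Σxy = 3305.36, Σx² = 679
Sxx = Σx² − (Σx)²/n = 679 − 580.166667 = 98.833333
Sxy = Σxy − (Σx)(Σy)/n = 3305.36 − 3001.92 = 303.44
b = Sxy/Sxx = 303.44/98.833333 = 3.070219
a = ȳ − b·x̄ = 50.88 − 3.070219·9.833333 = 20.689511
ŷ(6) = a + b·6 = 20.689511 + 3.070219·6 = 39.110826

39.11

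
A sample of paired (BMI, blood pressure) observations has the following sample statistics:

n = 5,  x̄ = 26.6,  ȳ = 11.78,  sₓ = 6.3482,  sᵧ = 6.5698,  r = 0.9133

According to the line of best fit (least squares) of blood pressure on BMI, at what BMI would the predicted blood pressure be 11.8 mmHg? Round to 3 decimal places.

26.621

b = r · sᵧ/sₓ = 0.9133 · 6.5698/6.3482 = 0.945181
a = ȳ − b·x̄ = 11.78 − 0.945181·26.6 = -13.361816
Set a + b·x = 11.8: x = (11.8 − (-13.361816)) / 0.945181 = 26.621160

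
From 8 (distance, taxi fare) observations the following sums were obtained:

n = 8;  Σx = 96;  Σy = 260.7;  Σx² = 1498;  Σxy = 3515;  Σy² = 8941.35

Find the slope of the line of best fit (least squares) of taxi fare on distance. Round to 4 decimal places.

Sxx = Σx² − (Σx)²/n = 1498 − 1152 = 346
Sxy = Σxy − (Σx)(Σy)/n = 3515 − 3128.4 = 386.6
b = Sxy/Sxx = 386.6/346 = 1.117341

1.1173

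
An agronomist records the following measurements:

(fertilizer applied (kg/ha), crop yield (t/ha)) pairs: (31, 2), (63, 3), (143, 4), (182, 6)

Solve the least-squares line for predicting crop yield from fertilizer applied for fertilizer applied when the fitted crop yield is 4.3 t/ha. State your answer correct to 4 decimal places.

128.1304

n = 4, Σx = 419, Σy = 15, Σxy = 1915, Σx² = 58503
Sxx = Σx² − (Σx)²/n = 58503 − 43890.25 = 14612.75
Sxy = Σxy − (Σx)(Σy)/n = 1915 − 1571.25 = 343.75
b = Sxy/Sxx = 343.75/14612.75 = 0.023524
a = ȳ − b·x̄ = 3.75 − 0.023524·104.75 = 1.285863
Set a + b·x = 4.3: x = (4.3 − 1.285863) / 0.023524 = 128.1304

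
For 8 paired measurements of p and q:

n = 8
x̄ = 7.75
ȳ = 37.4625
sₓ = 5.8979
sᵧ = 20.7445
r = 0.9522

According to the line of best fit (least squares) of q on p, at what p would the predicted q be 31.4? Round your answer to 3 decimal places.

b = r · sᵧ/sₓ = 0.9522 · 20.7445/5.8979 = 3.349143
a = ȳ − b·x̄ = 37.4625 − 3.349143·7.75 = 11.506639
Set a + b·x = 31.4: x = (31.4 − 11.506639) / 3.349143 = 5.939836

5.940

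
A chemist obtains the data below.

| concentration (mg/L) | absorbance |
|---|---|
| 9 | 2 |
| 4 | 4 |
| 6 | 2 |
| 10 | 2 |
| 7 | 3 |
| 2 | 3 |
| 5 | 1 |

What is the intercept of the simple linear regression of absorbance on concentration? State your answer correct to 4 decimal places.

3.2713

n = 7, Σx = 43, Σy = 17, Σxy = 98, Σx² = 311
Sxx = Σx² − (Σx)²/n = 311 − 264.142857 = 46.857143
Sxy = Σxy − (Σx)(Σy)/n = 98 − 104.428571 = -6.428571
b = Sxy/Sxx = -6.428571/46.857143 = -0.137195
a = ȳ − b·x̄ = 2.428571 − (-0.137195)·6.142857 = 3.271341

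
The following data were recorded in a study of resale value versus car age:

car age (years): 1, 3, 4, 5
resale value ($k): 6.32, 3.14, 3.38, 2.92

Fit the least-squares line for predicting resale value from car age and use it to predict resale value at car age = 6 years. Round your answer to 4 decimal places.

1.6269

n = 4, Σx = 13, Σy = 15.76, Σxy = 43.86, Σx² = 51
Sxx = Σx² − (Σx)²/n = 51 − 42.25 = 8.75
Sxy = Σxy − (Σx)(Σy)/n = 43.86 − 51.22 = -7.36
b = Sxy/Sxx = -7.36/8.75 = -0.841143
a = ȳ − b·x̄ = 3.94 − (-0.841143)·3.25 = 6.673714
ŷ(6) = a + b·6 = 6.673714 + (-0.841143)·6 = 1.626857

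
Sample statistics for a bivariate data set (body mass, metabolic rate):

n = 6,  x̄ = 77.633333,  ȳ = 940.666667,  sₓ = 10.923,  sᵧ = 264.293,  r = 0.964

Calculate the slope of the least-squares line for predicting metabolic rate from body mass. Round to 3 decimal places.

b = r · sᵧ/sₓ = 0.964 · 264.293/10.923 = 23.324952

23.325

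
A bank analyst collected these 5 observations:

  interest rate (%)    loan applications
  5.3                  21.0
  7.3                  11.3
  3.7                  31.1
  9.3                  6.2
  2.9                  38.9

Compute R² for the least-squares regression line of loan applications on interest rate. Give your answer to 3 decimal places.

n = 5, Σx = 28.5, Σy = 108.5, Σxy = 479.33, Σx² = 189.97, Σy² = 3087.55
Sxx = Σx² − (Σx)²/n = 189.97 − 162.45 = 27.52
Sxy = Σxy − (Σx)(Σy)/n = 479.33 − 618.45 = -139.12
Syy = Σy² − (Σy)²/n = 3087.55 − 2354.45 = 733.1
R² = Sxy²/(Sxx·Syy) = (-139.12)²/(27.52·733.1) = 0.959329

0.959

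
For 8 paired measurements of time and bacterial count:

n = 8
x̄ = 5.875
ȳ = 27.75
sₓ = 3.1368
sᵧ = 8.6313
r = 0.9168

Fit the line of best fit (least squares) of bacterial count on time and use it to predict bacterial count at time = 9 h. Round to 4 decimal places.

35.6334

b = r · sᵧ/sₓ = 0.9168 · 8.6313/3.1368 = 2.522691
a = ȳ − b·x̄ = 27.75 − 2.522691·5.875 = 12.929193
ŷ(9) = a + b·9 = 12.929193 + 2.522691·9 = 35.633408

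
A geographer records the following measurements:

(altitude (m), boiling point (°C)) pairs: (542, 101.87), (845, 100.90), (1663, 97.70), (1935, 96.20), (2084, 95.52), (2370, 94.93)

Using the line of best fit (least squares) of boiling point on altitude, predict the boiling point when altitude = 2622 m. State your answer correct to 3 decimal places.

n = 6, Σx = 9439, Σy = 587.12, Σxy = 913143.92, Σx² = 17477539
Sxx = Σx² − (Σx)²/n = 17477539 − 14849120.166667 = 2628418.833333
Sxy = Σxy − (Σx)(Σy)/n = 913143.92 − 923637.613333 = -10493.693333
b = Sxy/Sxx = -10493.693333/2628418.833333 = -0.003992
a = ȳ − b·x̄ = 97.853333 − (-0.003992)·1573.166667 = 104.134040
ŷ(2622) = a + b·2622 = 104.134040 + (-0.003992)·2622 = 93.665974

93.666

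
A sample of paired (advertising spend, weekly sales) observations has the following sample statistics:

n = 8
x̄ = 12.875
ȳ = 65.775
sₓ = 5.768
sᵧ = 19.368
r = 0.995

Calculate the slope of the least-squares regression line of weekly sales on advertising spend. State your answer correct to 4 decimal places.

3.3410

b = r · sᵧ/sₓ = 0.995 · 19.368/5.768 = 3.341047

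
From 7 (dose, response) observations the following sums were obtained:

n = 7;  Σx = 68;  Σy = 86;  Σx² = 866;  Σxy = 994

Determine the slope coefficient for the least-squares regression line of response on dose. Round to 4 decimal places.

Sxx = Σx² − (Σx)²/n = 866 − 660.571429 = 205.428571
Sxy = Σxy − (Σx)(Σy)/n = 994 − 835.428571 = 158.571429
b = Sxy/Sxx = 158.571429/205.428571 = 0.771905

0.7719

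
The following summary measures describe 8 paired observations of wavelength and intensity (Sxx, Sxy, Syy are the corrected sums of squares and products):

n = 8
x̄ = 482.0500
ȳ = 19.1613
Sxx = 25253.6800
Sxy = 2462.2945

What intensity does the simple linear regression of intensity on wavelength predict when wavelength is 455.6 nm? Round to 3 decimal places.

16.582

b = Sxy/Sxx = 2462.2945/25253.68 = 0.097502
a = ȳ − b·x̄ = 19.1613 − 0.097502·482.05 = -27.839734
ŷ(455.6) = a + b·455.6 = -27.839734 + 0.097502·455.6 = 16.582361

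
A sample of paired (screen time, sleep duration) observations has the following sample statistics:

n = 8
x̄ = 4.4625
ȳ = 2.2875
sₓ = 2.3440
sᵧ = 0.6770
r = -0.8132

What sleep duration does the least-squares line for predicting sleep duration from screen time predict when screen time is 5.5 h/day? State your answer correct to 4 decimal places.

b = r · sᵧ/sₓ = -0.8132 · 0.677/2.344 = -0.234870
a = ȳ − b·x̄ = 2.2875 − (-0.234870)·4.4625 = 3.335610
ŷ(5.5) = a + b·5.5 = 3.335610 + (-0.234870)·5.5 = 2.043822

2.0438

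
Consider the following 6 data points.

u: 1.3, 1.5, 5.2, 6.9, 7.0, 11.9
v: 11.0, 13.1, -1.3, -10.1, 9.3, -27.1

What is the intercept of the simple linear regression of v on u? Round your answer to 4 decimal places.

n = 6, Σx = 33.8, Σy = -5.1, Σxy = -299.89, Σx² = 269.2
Sxx = Σx² − (Σx)²/n = 269.2 − 190.406667 = 78.793333
Sxy = Σxy − (Σx)(Σy)/n = -299.89 − (-28.73) = -271.16
b = Sxy/Sxx = -271.16/78.793333 = -3.441408
a = ȳ − b·x̄ = -0.85 − (-3.441408)·5.633333 = 18.536598

18.5366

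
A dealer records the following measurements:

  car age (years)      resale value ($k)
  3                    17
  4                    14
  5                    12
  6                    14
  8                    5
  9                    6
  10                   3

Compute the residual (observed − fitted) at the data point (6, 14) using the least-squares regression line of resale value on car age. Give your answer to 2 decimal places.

3.02

n = 7, Σx = 45, Σy = 71, Σxy = 375, Σx² = 331
Sxx = Σx² − (Σx)²/n = 331 − 289.285714 = 41.714286
Sxy = Σxy − (Σx)(Σy)/n = 375 − 456.428571 = -81.428571
b = Sxy/Sxx = -81.428571/41.714286 = -1.952055
a = ȳ − b·x̄ = 10.142857 − (-1.952055)·6.428571 = 22.691781
ŷ(6) = 22.691781 + (-1.952055)·6 = 10.979452
residual = y − ŷ = 14 − 10.979452 = 3.020548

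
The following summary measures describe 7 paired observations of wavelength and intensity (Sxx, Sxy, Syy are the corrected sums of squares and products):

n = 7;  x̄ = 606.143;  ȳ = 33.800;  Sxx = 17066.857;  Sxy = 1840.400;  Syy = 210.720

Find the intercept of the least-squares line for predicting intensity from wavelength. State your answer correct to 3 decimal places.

-31.563

b = Sxy/Sxx = 1840.4/17066.857 = 0.107835
a = ȳ − b·x̄ = 33.8 − 0.107835·606.143 = -31.563270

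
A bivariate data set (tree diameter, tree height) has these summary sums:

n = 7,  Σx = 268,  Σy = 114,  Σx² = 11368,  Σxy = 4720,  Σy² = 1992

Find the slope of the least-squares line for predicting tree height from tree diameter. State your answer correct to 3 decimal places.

Sxx = Σx² − (Σx)²/n = 11368 − 10260.571429 = 1107.428571
Sxy = Σxy − (Σx)(Σy)/n = 4720 − 4364.571429 = 355.428571
b = Sxy/Sxx = 355.428571/1107.428571 = 0.320949

0.321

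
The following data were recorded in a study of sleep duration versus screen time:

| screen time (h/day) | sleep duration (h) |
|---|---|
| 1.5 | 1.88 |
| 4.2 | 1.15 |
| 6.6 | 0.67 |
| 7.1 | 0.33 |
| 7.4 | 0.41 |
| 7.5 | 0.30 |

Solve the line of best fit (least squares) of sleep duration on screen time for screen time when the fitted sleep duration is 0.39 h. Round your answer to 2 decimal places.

n = 6, Σx = 34.3, Σy = 4.74, Σxy = 19.699, Σx² = 224.87
Sxx = Σx² − (Σx)²/n = 224.87 − 196.081667 = 28.788333
Sxy = Σxy − (Σx)(Σy)/n = 19.699 − 27.097 = -7.398
b = Sxy/Sxx = -7.398/28.788333 = -0.256979
a = ȳ − b·x̄ = 0.79 − (-0.256979)·5.716667 = 2.259064
Set a + b·x = 0.39: x = (0.39 − 2.259064) / (-0.256979) = 7.273213

7.27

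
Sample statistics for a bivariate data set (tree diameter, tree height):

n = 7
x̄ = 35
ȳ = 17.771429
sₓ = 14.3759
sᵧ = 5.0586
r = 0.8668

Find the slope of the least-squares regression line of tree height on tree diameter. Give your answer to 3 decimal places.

b = r · sᵧ/sₓ = 0.8668 · 5.0586/14.3759 = 0.305010

0.305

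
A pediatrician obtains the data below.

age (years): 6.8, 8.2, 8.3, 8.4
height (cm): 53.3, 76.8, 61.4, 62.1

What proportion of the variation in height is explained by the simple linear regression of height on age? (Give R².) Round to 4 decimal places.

0.3815

n = 4, Σx = 31.7, Σy = 253.6, Σxy = 2023.46, Σx² = 252.93, Σy² = 16365.5
Sxx = Σx² − (Σx)²/n = 252.93 − 251.2225 = 1.7075
Sxy = Σxy − (Σx)(Σy)/n = 2023.46 − 2009.78 = 13.68
Syy = Σy² − (Σy)²/n = 16365.5 − 16078.24 = 287.26
R² = Sxy²/(Sxx·Syy) = (13.68)²/(1.7075·287.26) = 0.381537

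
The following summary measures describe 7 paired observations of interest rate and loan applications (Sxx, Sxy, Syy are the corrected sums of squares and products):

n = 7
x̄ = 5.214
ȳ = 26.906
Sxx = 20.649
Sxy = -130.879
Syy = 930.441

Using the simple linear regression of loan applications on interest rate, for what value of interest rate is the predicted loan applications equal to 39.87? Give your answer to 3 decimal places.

3.169

b = Sxy/Sxx = -130.879/20.649 = -6.338273
a = ȳ − b·x̄ = 26.906 − (-6.338273)·5.214 = 59.953756
Set a + b·x = 39.87: x = (39.87 − 59.953756) / (-6.338273) = 3.168648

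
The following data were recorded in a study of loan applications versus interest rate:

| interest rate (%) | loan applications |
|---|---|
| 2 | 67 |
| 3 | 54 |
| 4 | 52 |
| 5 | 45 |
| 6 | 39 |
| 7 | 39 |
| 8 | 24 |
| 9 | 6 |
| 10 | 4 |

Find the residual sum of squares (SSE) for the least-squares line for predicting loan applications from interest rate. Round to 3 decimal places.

n = 9, Σx = 54, Σy = 330, Σxy = 1522, Σx² = 384, Σy² = 15804
Sxx = Σx² − (Σx)²/n = 384 − 324 = 60
Sxy = Σxy − (Σx)(Σy)/n = 1522 − 1980 = -458
Syy = Σy² − (Σy)²/n = 15804 − 12100 = 3704
b = Sxy/Sxx = -458/60 = -7.633333
SSE = Syy − b·Sxy = 3704 − (-7.633333)·(-458) = 207.933333

207.933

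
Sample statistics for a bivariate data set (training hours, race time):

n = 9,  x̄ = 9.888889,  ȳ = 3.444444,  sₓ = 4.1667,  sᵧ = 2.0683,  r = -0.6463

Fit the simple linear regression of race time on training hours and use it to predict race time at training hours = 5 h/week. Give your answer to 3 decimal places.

b = r · sᵧ/sₓ = -0.6463 · 2.0683/4.1667 = -0.320816
a = ȳ − b·x̄ = 3.444444 − (-0.320816)·9.888889 = 6.616954
ŷ(5) = a + b·5 = 6.616954 + (-0.320816)·5 = 5.012876

5.013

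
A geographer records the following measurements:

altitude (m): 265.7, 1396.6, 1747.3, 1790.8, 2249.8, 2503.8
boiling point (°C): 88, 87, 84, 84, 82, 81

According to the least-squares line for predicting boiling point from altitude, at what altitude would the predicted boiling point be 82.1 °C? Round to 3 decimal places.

n = 6, Σx = 9954, Σy = 506, Σxy = 829377.6, Σx² = 19611724.46
Sxx = Σx² − (Σx)²/n = 19611724.46 − 16513686 = 3098038.46
Sxy = Σxy − (Σx)(Σy)/n = 829377.6 − 839454 = -10076.4
b = Sxy/Sxx = -10076.4/3098038.46 = -0.003253
a = ȳ − b·x̄ = 84.333333 − (-0.003253)·1659 = 89.729247
Set a + b·x = 82.1: x = (82.1 − 89.729247) / (-0.003253) = 2345.649256

2345.649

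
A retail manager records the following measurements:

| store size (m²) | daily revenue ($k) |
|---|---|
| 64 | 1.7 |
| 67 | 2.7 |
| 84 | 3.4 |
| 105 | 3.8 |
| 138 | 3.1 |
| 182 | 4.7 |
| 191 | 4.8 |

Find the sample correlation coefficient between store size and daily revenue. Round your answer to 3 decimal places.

0.867

n = 7, Σx = 831, Σy = 24.2, Σxy = 3174.3, Σx² = 115315, Σy² = 90.92
Sxx = Σx² − (Σx)²/n = 115315 − 98651.571429 = 16663.428571
Sxy = Σxy − (Σx)(Σy)/n = 3174.3 − 2872.885714 = 301.414286
Syy = Σy² − (Σy)²/n = 90.92 − 83.662857 = 7.257143
r = Sxy/√(Sxx·Syy) = 301.414286/√(120928.881633) = 301.414286/347.748302 = 0.866760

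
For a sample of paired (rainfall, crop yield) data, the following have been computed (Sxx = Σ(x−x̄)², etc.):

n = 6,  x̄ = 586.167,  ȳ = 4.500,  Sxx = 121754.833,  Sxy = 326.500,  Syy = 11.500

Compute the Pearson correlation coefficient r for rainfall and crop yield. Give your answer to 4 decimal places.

0.2759

r = Sxy/√(Sxx·Syy) = 326.5/√(1400180.5795) = 326.5/1183.292263 = 0.275925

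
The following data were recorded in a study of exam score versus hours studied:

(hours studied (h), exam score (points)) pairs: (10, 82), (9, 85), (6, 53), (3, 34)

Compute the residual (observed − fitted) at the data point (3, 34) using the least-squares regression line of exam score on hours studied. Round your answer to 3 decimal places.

n = 4, Σx = 28, Σy = 254, Σxy = 2005, Σx² = 226
Sxx = Σx² − (Σx)²/n = 226 − 196 = 30
Sxy = Σxy − (Σx)(Σy)/n = 2005 − 1778 = 227
b = Sxy/Sxx = 227/30 = 7.566667
a = ȳ − b·x̄ = 63.5 − 7.566667·7 = 10.533333
ŷ(3) = 10.533333 + 7.566667·3 = 33.233333
residual = y − ŷ = 34 − 33.233333 = 0.766667

0.767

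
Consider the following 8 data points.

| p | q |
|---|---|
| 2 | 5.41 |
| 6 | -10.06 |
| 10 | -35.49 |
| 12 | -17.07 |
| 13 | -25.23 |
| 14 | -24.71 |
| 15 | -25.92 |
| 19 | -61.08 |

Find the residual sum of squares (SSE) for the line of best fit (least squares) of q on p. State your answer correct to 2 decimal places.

670.81

n = 8, Σx = 91, Σy = -194.15, Σxy = -2832.53, Σx² = 1235, Σy² = 7331.1465
Sxx = Σx² − (Σx)²/n = 1235 − 1035.125 = 199.875
Sxy = Σxy − (Σx)(Σy)/n = -2832.53 − (-2208.45625) = -624.07375
Syy = Σy² − (Σy)²/n = 7331.1465 − 4711.777813 = 2619.368687
b = Sxy/Sxx = -624.07375/199.875 = -3.122320
SSE = Syy − b·Sxy = 2619.368687 − (-3.122320)·(-624.07375) = 670.810612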